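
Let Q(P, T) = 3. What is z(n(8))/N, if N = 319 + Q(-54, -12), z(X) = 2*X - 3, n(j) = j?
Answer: 13/322 ≈ 0.040373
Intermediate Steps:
z(X) = -3 + 2*X
N = 322 (N = 319 + 3 = 322)
z(n(8))/N = (-3 + 2*8)/322 = (-3 + 16)*(1/322) = 13*(1/322) = 13/322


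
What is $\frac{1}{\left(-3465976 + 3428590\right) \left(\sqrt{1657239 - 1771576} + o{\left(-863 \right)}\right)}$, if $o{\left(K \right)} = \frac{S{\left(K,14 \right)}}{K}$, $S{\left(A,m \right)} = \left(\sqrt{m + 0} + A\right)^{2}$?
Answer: $\frac{863}{37386 \left(\left(863 - \sqrt{14}\right)^{2} - 863 i \sqrt{114337}\right)} \approx 2.7041 \cdot 10^{-8} + 1.0687 \cdot 10^{-8} i$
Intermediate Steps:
$S{\left(A,m \right)} = \left(A + \sqrt{m}\right)^{2}$ ($S{\left(A,m \right)} = \left(\sqrt{m} + A\right)^{2} = \left(A + \sqrt{m}\right)^{2}$)
$o{\left(K \right)} = \frac{\left(K + \sqrt{14}\right)^{2}}{K}$
$\frac{1}{\left(-3465976 + 3428590\right) \left(\sqrt{1657239 - 1771576} + o{\left(-863 \right)}\right)} = \frac{1}{\left(-3465976 + 3428590\right) \left(\sqrt{1657239 - 1771576} + \frac{\left(-863 + \sqrt{14}\right)^{2}}{-863}\right)} = \frac{1}{\left(-37386\right) \left(\sqrt{-114337} - \frac{\left(-863 + \sqrt{14}\right)^{2}}{863}\right)} = \frac{1}{\left(-37386\right) \left(i \sqrt{114337} - \frac{\left(-863 + \sqrt{14}\right)^{2}}{863}\right)} = \frac{1}{\left(-37386\right) \left(- \frac{\left(-863 + \sqrt{14}\right)^{2}}{863} + i \sqrt{114337}\right)} = \frac{1}{\frac{37386 \left(-863 + \sqrt{14}\right)^{2}}{863} - 37386 i \sqrt{114337}}$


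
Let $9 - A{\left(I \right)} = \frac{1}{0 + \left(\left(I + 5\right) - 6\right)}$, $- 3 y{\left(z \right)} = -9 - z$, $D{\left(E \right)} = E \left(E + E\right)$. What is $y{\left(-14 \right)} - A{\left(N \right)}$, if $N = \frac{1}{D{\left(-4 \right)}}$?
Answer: $- \frac{1088}{93} \approx -11.699$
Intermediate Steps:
$D{\left(E \right)} = 2 E^{2}$ ($D{\left(E \right)} = E 2 E = 2 E^{2}$)
$y{\left(z \right)} = 3 + \frac{z}{3}$ ($y{\left(z \right)} = - \frac{-9 - z}{3} = 3 + \frac{z}{3}$)
$N = \frac{1}{32}$ ($N = \frac{1}{2 \left(-4\right)^{2}} = \frac{1}{2 \cdot 16} = \frac{1}{32} \approx 0.03125$)
$A{\left(I \right)} = 9 - \frac{1}{-1 + I}$ ($A{\left(I \right)} = 9 - \frac{1}{0 + \left(\left(I + 5\right) - 6\right)} = 9 - \frac{1}{0 + \left(\left(5 + I\right) - 6\right)} = 9 - \frac{1}{0 + \left(-1 + I\right)} = 9 - \frac{1}{-1 + I}$)
$y{\left(-14 \right)} - A{\left(N \right)} = \left(3 + \frac{1}{3} \left(-14\right)\right) - \frac{-10 + 9 \cdot \frac{1}{32}}{-1 + \frac{1}{32}} = \left(3 - \frac{14}{3}\right) - \frac{-10 + \frac{9}{32}}{- \frac{31}{32}} = - \frac{5}{3} - \left(- \frac{32}{31}\right) \left(- \frac{311}{32}\right) = - \frac{5}{3} - \frac{311}{31} = - \frac{1088}{93}$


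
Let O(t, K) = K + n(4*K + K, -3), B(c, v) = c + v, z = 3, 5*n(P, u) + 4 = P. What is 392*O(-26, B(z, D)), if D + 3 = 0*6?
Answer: -1568/5 ≈ -313.60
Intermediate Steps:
n(P, u) = -⅘ + P/5
D = -3 (D = -3 + 0*6 = -3 + 0 = -3)
O(t, K) = -⅘ + 2*K (O(t, K) = K + (-⅘ + (4*K + K)/5) = K + (-⅘ + (5*K)/5) = K + (-⅘ + K) = -⅘ + 2*K)
392*O(-26, B(z, D)) = 392*(-⅘ + 2*(3 - 3)) = 392*(-⅘ + 2*0) = 392*(-⅘ + 0) = 392*(-⅘) = -1568/5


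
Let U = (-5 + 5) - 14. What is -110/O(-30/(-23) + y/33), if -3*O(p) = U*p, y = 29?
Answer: -125235/11599 ≈ -10.797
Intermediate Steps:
U = -14 (U = 0 - 14 = -14)
O(p) = 14*p/3 (O(p) = -(-14)*p/3 = 14*p/3)
-110/O(-30/(-23) + y/33) = -110*3/(14*(-30/(-23) + 29/33)) = -110*3/(14*(-30*(-1/23) + 29*(1/33))) = -110*3/(14*(30/23 + 29/33)) = -110/((14/3)*(1657/759)) = -110/23198/2277 = -110*2277/23198 = -125235/11599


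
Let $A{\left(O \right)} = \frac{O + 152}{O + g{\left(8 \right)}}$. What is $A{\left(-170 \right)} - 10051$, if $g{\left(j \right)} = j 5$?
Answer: $- \frac{653306}{65} \approx -10051.0$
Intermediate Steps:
$g{\left(j \right)} = 5 j$
$A{\left(O \right)} = \frac{152 + O}{40 + O}$ ($A{\left(O \right)} = \frac{O + 152}{O + 5 \cdot 8} = \frac{152 + O}{O + 40} = \frac{152 + O}{40 + O}$)
$A{\left(-170 \right)} - 10051 = \frac{152 - 170}{40 - 170} - 10051 = \frac{1}{-130} \left(-18\right) - 10051 = \left(- \frac{1}{130}\right) \left(-18\right) - 10051 = \frac{9}{65} - 10051 = - \frac{653306}{65}$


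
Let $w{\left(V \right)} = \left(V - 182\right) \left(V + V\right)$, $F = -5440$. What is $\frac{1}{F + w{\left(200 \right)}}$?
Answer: $\frac{1}{1760} \approx 0.00056818$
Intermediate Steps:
$w{\left(V \right)} = 2 V \left(-182 + V\right)$ ($w{\left(V \right)} = \left(-182 + V\right) 2 V = 2 V \left(-182 + V\right)$)
$\frac{1}{F + w{\left(200 \right)}} = \frac{1}{-5440 + 2 \cdot 200 \left(-182 + 200\right)} = \frac{1}{-5440 + 2 \cdot 200 \cdot 18} = \frac{1}{-5440 + 7200} = \frac{1}{1760}$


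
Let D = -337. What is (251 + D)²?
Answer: 7396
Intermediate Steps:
(251 + D)² = (251 - 337)² = (-86)² = 7396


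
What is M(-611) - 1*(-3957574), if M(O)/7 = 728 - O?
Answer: 3966947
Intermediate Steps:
M(O) = 5096 - 7*O (M(O) = 7*(728 - O) = 5096 - 7*O)
M(-611) - 1*(-3957574) = (5096 - 7*(-611)) - 1*(-3957574) = (5096 + 4277) + 3957574 = 9373 + 3957574 = 3966947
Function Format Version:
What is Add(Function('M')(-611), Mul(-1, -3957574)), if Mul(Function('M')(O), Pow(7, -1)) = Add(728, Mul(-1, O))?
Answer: 3966947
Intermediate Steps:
Function('M')(O) = Add(5096, Mul(-7, O)) (Function('M')(O) = Mul(7, Add(728, Mul(-1, O))) = Add(5096, Mul(-7, O)))
Add(Function('M')(-611), Mul(-1, -3957574)) = Add(Add(5096, Mul(-7, -611)), Mul(-1, -3957574)) = Add(Add(5096, 4277), 3957574) = Add(9373, 3957574) = 3966947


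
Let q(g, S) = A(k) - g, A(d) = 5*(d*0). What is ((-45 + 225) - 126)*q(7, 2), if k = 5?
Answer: -378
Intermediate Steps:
A(d) = 0 (A(d) = 5*0 = 0)
q(g, S) = -g (q(g, S) = 0 - g = -g)
((-45 + 225) - 126)*q(7, 2) = ((-45 + 225) - 126)*(-1*7) = (180 - 126)*(-7) = 54*(-7) = -378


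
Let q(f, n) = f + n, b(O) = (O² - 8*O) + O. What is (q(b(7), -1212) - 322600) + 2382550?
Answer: 2058738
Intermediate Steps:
b(O) = O² - 7*O
(q(b(7), -1212) - 322600) + 2382550 = ((7*(-7 + 7) - 1212) - 322600) + 2382550 = ((7*0 - 1212) - 322600) + 2382550 = ((0 - 1212) - 322600) + 2382550 = (-1212 - 322600) + 2382550 = -323812 + 2382550 = 2058738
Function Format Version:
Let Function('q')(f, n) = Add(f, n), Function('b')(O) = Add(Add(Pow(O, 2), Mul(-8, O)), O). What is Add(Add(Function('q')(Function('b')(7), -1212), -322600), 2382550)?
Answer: 2058738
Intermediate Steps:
Function('b')(O) = Add(Pow(O, 2), Mul(-7, O))
Add(Add(Function('q')(Function('b')(7), -1212), -322600), 2382550) = Add(Add(Add(Mul(7, Add(-7, 7)), -1212), -322600), 2382550) = Add(Add(Add(Mul(7, 0), -1212), -322600), 2382550) = Add(Add(Add(0, -1212), -322600), 2382550) = Add(Add(-1212, -322600), 2382550) = Add(-323812, 2382550) = 2058738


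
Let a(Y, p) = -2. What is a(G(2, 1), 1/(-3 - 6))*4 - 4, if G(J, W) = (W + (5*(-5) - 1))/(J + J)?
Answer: -12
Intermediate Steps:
G(J, W) = (-26 + W)/(2*J) (G(J, W) = (W + (-25 - 1))/((2*J)) = (W - 26)*(1/(2*J)) = (-26 + W)*(1/(2*J)) = (-26 + W)/(2*J))
a(G(2, 1), 1/(-3 - 6))*4 - 4 = -2*4 - 4 = -8 - 4 = -12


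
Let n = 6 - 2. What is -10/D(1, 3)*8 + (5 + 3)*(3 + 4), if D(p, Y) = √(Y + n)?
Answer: 56 - 80*√7/7 ≈ 25.763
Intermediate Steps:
n = 4
D(p, Y) = √(4 + Y) (D(p, Y) = √(Y + 4) = √(4 + Y))
-10/D(1, 3)*8 + (5 + 3)*(3 + 4) = -10/√(4 + 3)*8 + (5 + 3)*(3 + 4) = -10*√7/7*8 + 8*7 = -10*√7/7*8 + 56 = -80*√7/7 + 56 = 56 - 80*√7/7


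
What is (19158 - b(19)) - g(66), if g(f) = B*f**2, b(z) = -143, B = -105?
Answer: 476681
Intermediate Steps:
g(f) = -105*f**2
(19158 - b(19)) - g(66) = (19158 - 1*(-143)) - (-105)*66**2 = (19158 + 143) - (-105)*4356 = 19301 - 1*(-457380) = 19301 + 457380 = 476681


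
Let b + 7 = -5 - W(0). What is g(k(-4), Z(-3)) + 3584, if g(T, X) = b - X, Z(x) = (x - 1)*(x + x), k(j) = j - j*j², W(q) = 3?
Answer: 3545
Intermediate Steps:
b = -15 (b = -7 + (-5 - 1*3) = -7 + (-5 - 3) = -7 - 8 = -15)
k(j) = j - j³
Z(x) = 2*x*(-1 + x) (Z(x) = (-1 + x)*(2*x) = 2*x*(-1 + x))
g(T, X) = -15 - X
g(k(-4), Z(-3)) + 3584 = (-15 - 2*(-3)*(-1 - 3)) + 3584 = (-15 - 2*(-3)*(-4)) + 3584 = (-15 - 1*24) + 3584 = (-15 - 24) + 3584 = -39 + 3584 = 3545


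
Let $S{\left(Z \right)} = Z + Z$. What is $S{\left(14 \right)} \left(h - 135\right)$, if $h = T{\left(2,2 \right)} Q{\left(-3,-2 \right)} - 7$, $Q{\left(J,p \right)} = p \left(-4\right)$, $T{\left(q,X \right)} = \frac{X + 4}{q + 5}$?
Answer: $-3784$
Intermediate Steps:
$T{\left(q,X \right)} = \frac{4 + X}{5 + q}$
$Q{\left(J,p \right)} = - 4 p$
$S{\left(Z \right)} = 2 Z$
$h = - \frac{1}{7}$ ($h = \frac{4 + 2}{5 + 2} \left(\left(-4\right) \left(-2\right)\right) - 7 = \frac{1}{7} \cdot 6 \cdot 8 - 7 = \frac{6}{7} \cdot 8 - 7 = \frac{48}{7} - 7 = - \frac{1}{7} \approx -0.14286$)
$S{\left(14 \right)} \left(h - 135\right) = 2 \cdot 14 \left(- \frac{1}{7} - 135\right) = 28 \left(- \frac{946}{7}\right) = -3784$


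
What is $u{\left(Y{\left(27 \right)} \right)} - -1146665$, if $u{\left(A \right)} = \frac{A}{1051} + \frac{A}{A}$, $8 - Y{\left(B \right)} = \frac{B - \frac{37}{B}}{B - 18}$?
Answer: $\frac{292850470990}{255393} \approx 1.1467 \cdot 10^{6}$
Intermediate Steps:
$Y{\left(B \right)} = 8 - \frac{B - \frac{37}{B}}{-18 + B}$ ($Y{\left(B \right)} = 8 - \frac{B - \frac{37}{B}}{B - 18} = 8 - \frac{B - \frac{37}{B}}{-18 + B}$)
$u{\left(A \right)} = 1 + \frac{A}{1051}$ ($u{\left(A \right)} = A \frac{1}{1051} + 1 = \frac{A}{1051} + 1 = 1 + \frac{A}{1051}$)
$u{\left(Y{\left(27 \right)} \right)} - -1146665 = \left(1 + \frac{\frac{1}{27} \frac{1}{-18 + 27} \left(37 - 3888 + 7 \cdot 27^{2}\right)}{1051}\right) - -1146665 = \left(1 + \frac{\frac{1}{27} \cdot \frac{1}{9} \left(37 - 3888 + 7 \cdot 729\right)}{1051}\right) + \left(-490237 + 1636902\right) = \left(1 + \frac{\frac{1}{27} \cdot \frac{1}{9} \left(37 - 3888 + 5103\right)}{1051}\right) + 1146665 = \left(1 + \frac{\frac{1}{27} \cdot \frac{1}{9} \cdot 1252}{1051}\right) + 1146665 = \left(1 + \frac{1}{1051} \cdot \frac{1252}{243}\right) + 1146665 = \left(1 + \frac{1252}{255393}\right) + 1146665 = \frac{256645}{255393} + 1146665 = \frac{292850470990}{255393}$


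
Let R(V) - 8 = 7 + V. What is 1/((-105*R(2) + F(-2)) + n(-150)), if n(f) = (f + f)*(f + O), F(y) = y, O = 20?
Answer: 1/37213 ≈ 2.6872e-5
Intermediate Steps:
R(V) = 15 + V (R(V) = 8 + (7 + V) = 15 + V)
n(f) = 2*f*(20 + f) (n(f) = (f + f)*(f + 20) = (2*f)*(20 + f) = 2*f*(20 + f))
1/((-105*R(2) + F(-2)) + n(-150)) = 1/((-105*(15 + 2) - 2) + 2*(-150)*(20 - 150)) = 1/((-105*17 - 2) + 2*(-150)*(-130)) = 1/((-1785 - 2) + 39000) = 1/(-1787 + 39000) = 1/37213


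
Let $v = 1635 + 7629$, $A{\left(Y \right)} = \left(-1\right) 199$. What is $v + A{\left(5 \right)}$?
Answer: $9065$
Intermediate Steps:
$A{\left(Y \right)} = -199$
$v = 9264$
$v + A{\left(5 \right)} = 9264 - 199 = 9065$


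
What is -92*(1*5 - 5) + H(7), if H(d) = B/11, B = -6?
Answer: -6/11 ≈ -0.54545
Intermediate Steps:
H(d) = -6/11
-92*(1*5 - 5) + H(7) = -92*(1*5 - 5) - 6/11 = -92*(5 - 5) - 6/11 = -92*0 - 6/11 = 0 - 6/11 = -6/11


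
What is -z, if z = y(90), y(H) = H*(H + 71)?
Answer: -14490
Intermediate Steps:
y(H) = H*(71 + H)
z = 14490 (z = 90*(71 + 90) = 90*161 = 14490)
-z = -1*14490 = -14490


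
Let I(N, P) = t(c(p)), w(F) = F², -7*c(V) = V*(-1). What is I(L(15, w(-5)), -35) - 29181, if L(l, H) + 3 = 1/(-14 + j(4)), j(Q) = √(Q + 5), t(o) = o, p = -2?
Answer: -204269/7 ≈ -29181.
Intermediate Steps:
c(V) = V/7 (c(V) = -V*(-1)/7 = -(-1)*V/7 = V/7)
j(Q) = √(5 + Q)
L(l, H) = -34/11 (L(l, H) = -3 + 1/(-14 + √(5 + 4)) = -3 + 1/(-14 + √9) = -3 + 1/(-14 + 3) = -3 + 1/(-11) = -3 - 1/11 = -34/11)
I(N, P) = -2/7 (I(N, P) = (⅐)*(-2) = -2/7)
I(L(15, w(-5)), -35) - 29181 = -2/7 - 29181 = -204269/7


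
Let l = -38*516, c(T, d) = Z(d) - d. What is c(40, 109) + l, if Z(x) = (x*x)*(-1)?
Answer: -31598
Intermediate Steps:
Z(x) = -x**2 (Z(x) = x**2*(-1) = -x**2)
c(T, d) = -d - d**2 (c(T, d) = -d**2 - d = -d - d**2)
l = -19608
c(40, 109) + l = 109*(-1 - 1*109) - 19608 = 109*(-1 - 109) - 19608 = 109*(-110) - 19608 = -11990 - 19608 = -31598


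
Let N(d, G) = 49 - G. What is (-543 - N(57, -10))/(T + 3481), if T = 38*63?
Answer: -602/5875 ≈ -0.10247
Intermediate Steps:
T = 2394
(-543 - N(57, -10))/(T + 3481) = (-543 - (49 - 1*(-10)))/(2394 + 3481) = (-543 - (49 + 10))/5875 = (-543 - 1*59)*(1/5875) = (-543 - 59)*(1/5875) = -602*1/5875 = -602/5875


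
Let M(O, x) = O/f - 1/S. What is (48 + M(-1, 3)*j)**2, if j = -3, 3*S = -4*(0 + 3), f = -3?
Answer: 34225/16 ≈ 2139.1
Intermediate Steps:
S = -4 (S = (-4*(0 + 3))/3 = (-4*3)/3 = (1/3)*(-12) = -4)
M(O, x) = 1/4 - O/3 (M(O, x) = O/(-3) - 1/(-4) = O*(-1/3) - 1*(-1/4) = -O/3 + 1/4 = 1/4 - O/3)
(48 + M(-1, 3)*j)**2 = (48 + (1/4 - 1/3*(-1))*(-3))**2 = (48 + (1/4 + 1/3)*(-3))**2 = (48 + (7/12)*(-3))**2 = (48 - 7/4)**2 = (185/4)**2 = 34225/16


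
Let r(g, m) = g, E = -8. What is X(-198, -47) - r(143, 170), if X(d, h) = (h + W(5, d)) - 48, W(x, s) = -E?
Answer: -230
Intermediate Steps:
W(x, s) = 8 (W(x, s) = -1*(-8) = 8)
X(d, h) = -40 + h (X(d, h) = (h + 8) - 48 = (8 + h) - 48 = -40 + h)
X(-198, -47) - r(143, 170) = (-40 - 47) - 1*143 = -87 - 143 = -230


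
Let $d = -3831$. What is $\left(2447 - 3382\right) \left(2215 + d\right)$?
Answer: $1510960$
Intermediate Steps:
$\left(2447 - 3382\right) \left(2215 + d\right) = \left(2447 - 3382\right) \left(2215 - 3831\right) = \left(-935\right) \left(-1616\right) = 1510960$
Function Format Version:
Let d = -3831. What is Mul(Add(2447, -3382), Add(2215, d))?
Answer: 1510960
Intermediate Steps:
Mul(Add(2447, -3382), Add(2215, d)) = Mul(Add(2447, -3382), Add(2215, -3831)) = Mul(-935, -1616) = 1510960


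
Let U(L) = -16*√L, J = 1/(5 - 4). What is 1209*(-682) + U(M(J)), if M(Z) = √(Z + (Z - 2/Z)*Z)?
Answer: -824538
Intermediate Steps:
J = 1 (J = 1/1 = 1)
M(Z) = √(Z + Z*(Z - 2/Z))
1209*(-682) + U(M(J)) = 1209*(-682) - 16*(-2 + 1 + 1²)^(¼) = -824538 - 16*(-2 + 1 + 1)^(¼) = -824538 - 16*√(√0) = -824538 - 16*√0 = -824538 - 16*0 = -824538 + 0 = -824538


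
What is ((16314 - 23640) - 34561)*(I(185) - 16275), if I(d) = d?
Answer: 673961830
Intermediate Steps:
((16314 - 23640) - 34561)*(I(185) - 16275) = ((16314 - 23640) - 34561)*(185 - 16275) = (-7326 - 34561)*(-16090) = -41887*(-16090) = 673961830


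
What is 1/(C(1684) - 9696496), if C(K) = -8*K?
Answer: -1/9709968 ≈ -1.0299e-7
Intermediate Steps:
1/(C(1684) - 9696496) = 1/(-8*1684 - 9696496) = 1/(-13472 - 9696496) = 1/(-9709968) = -1/9709968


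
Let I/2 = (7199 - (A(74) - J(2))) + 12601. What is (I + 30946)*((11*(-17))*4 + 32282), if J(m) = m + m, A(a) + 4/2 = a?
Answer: 2220308940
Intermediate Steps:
A(a) = -2 + a
J(m) = 2*m
I = 39464 (I = 2*((7199 - ((-2 + 74) - 2*2)) + 12601) = 2*((7199 - (72 - 1*4)) + 12601) = 2*((7199 - (72 - 4)) + 12601) = 2*((7199 - 1*68) + 12601) = 2*((7199 - 68) + 12601) = 2*(7131 + 12601) = 2*19732 = 39464)
(I + 30946)*((11*(-17))*4 + 32282) = (39464 + 30946)*((11*(-17))*4 + 32282) = 70410*(-187*4 + 32282) = 70410*(-748 + 32282) = 70410*31534 = 2220308940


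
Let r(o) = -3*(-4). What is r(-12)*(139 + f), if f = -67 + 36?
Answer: 1296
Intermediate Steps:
f = -31
r(o) = 12
r(-12)*(139 + f) = 12*(139 - 31) = 12*108 = 1296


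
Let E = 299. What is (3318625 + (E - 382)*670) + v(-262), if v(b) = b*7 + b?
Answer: 3260919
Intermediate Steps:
v(b) = 8*b (v(b) = 7*b + b = 8*b)
(3318625 + (E - 382)*670) + v(-262) = (3318625 + (299 - 382)*670) + 8*(-262) = (3318625 - 83*670) - 2096 = (3318625 - 55610) - 2096 = 3263015 - 2096 = 3260919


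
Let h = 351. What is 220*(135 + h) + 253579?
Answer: 360499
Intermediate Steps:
220*(135 + h) + 253579 = 220*(135 + 351) + 253579 = 220*486 + 253579 = 106920 + 253579 = 360499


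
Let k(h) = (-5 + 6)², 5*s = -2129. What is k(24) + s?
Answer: -2124/5 ≈ -424.80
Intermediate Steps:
s = -2129/5 (s = (⅕)*(-2129) = -2129/5 ≈ -425.80)
k(h) = 1 (k(h) = 1² = 1)
k(24) + s = 1 - 2129/5 = -2124/5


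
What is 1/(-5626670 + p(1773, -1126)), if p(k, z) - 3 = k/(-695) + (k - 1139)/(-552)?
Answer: -191820/1079307973603 ≈ -1.7773e-7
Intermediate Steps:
p(k, z) = 2795/552 - 1247*k/383640 (p(k, z) = 3 + (k/(-695) + (k - 1139)/(-552)) = 3 + (k*(-1/695) + (-1139 + k)*(-1/552)) = 3 + (-k/695 + (1139/552 - k/552)) = 3 + (1139/552 - 1247*k/383640) = 2795/552 - 1247*k/383640)
1/(-5626670 + p(1773, -1126)) = 1/(-5626670 + (2795/552 - 1247/383640*1773)) = 1/(-5626670 + (2795/552 - 736977/127880)) = 1/(-5626670 - 134203/191820) = 1/(-1079307973603/191820) = -191820/1079307973603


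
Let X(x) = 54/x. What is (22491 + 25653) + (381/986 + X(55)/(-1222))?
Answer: 1595241589203/33134530 ≈ 48144.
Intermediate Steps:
(22491 + 25653) + (381/986 + X(55)/(-1222)) = (22491 + 25653) + (381/986 + (54/55)/(-1222)) = 48144 + (381*(1/986) + (54*(1/55))*(-1/1222)) = 48144 + (381/986 + (54/55)*(-1/1222)) = 48144 + (381/986 - 27/33605) = 48144 + 12776883/33134530 = 1595241589203/33134530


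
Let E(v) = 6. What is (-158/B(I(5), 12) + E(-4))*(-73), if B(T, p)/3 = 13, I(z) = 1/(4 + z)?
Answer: -5548/39 ≈ -142.26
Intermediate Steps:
B(T, p) = 39 (B(T, p) = 3*13 = 39)
(-158/B(I(5), 12) + E(-4))*(-73) = (-158/39 + 6)*(-73) = (76/39)*(-73) = -5548/39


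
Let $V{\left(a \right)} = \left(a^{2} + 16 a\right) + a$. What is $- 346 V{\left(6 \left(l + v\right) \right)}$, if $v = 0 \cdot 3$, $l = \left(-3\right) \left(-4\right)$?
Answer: $-2217168$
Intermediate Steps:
$l = 12$
$v = 0$
$V{\left(a \right)} = a^{2} + 17 a$
$- 346 V{\left(6 \left(l + v\right) \right)} = - 346 \cdot 6 \left(12 + 0\right) \left(17 + 6 \left(12 + 0\right)\right) = - 346 \cdot 6 \cdot 12 \left(17 + 6 \cdot 12\right) = - 346 \cdot 72 \left(17 + 72\right) = - 346 \cdot 72 \cdot 89 = \left(-346\right) 6408 = -2217168$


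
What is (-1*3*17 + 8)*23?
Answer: -989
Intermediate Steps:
(-1*3*17 + 8)*23 = (-3*17 + 8)*23 = (-51 + 8)*23 = -43*23 = -989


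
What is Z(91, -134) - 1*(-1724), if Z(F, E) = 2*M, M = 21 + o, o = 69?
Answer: 1904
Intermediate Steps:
M = 90 (M = 21 + 69 = 90)
Z(F, E) = 180 (Z(F, E) = 2*90 = 180)
Z(91, -134) - 1*(-1724) = 180 - 1*(-1724) = 180 + 1724 = 1904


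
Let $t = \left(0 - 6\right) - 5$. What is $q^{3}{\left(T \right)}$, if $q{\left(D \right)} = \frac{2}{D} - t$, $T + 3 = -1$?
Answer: $\frac{9261}{8} \approx 1157.6$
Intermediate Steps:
$T = -4$ ($T = -3 - 1 = -4$)
$t = -11$ ($t = \left(0 - 6\right) - 5 = -6 - 5 = -11$)
$q{\left(D \right)} = 11 + \frac{2}{D}$ ($q{\left(D \right)} = \frac{2}{D} - -11 = \frac{2}{D} + 11 = 11 + \frac{2}{D}$)
$q^{3}{\left(T \right)} = \left(11 + \frac{2}{-4}\right)^{3} = \left(11 + 2 \left(- \frac{1}{4}\right)\right)^{3} = \left(11 - \frac{1}{2}\right)^{3} = \left(\frac{21}{2}\right)^{3} = \frac{9261}{8}$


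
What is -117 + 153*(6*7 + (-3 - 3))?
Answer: 5391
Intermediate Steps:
-117 + 153*(6*7 + (-3 - 3)) = -117 + 153*(42 - 6) = -117 + 153*36 = -117 + 5508 = 5391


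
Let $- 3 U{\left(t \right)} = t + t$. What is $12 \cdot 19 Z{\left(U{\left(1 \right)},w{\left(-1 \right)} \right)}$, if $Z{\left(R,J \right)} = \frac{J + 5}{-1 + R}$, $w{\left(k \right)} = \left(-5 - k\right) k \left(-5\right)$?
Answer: $2052$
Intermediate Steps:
$w{\left(k \right)} = - 5 k \left(-5 - k\right)$ ($w{\left(k \right)} = k \left(-5 - k\right) \left(-5\right) = - 5 k \left(-5 - k\right)$)
$U{\left(t \right)} = - \frac{2 t}{3}$ ($U{\left(t \right)} = - \frac{t + t}{3} = - \frac{2 t}{3}$)
$Z{\left(R,J \right)} = \frac{5 + J}{-1 + R}$
$12 \cdot 19 Z{\left(U{\left(1 \right)},w{\left(-1 \right)} \right)} = 12 \cdot 19 \frac{5 + 5 \left(-1\right) \left(5 - 1\right)}{-1 - \frac{2}{3}} = 12 \cdot 19 \frac{5 + 5 \left(-1\right) 4}{-1 - \frac{2}{3}} = 12 \cdot 19 \frac{5 - 20}{- \frac{5}{3}} = 12 \cdot 19 \left(\left(- \frac{3}{5}\right) \left(-15\right)\right) = 12 \cdot 19 \cdot 9 = 12 \cdot 171 = 2052$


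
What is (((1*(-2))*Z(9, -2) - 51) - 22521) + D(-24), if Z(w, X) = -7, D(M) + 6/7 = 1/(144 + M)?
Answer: -18949433/840 ≈ -22559.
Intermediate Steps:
D(M) = -6/7 + 1/(144 + M)
(((1*(-2))*Z(9, -2) - 51) - 22521) + D(-24) = (((1*(-2))*(-7) - 51) - 22521) + (-857 - 6*(-24))/(7*(144 - 24)) = ((-2*(-7) - 51) - 22521) + (⅐)*(-857 + 144)/120 = ((14 - 51) - 22521) + (⅐)*(1/120)*(-713) = (-37 - 22521) - 713/840 = -22558 - 713/840 = -18949433/840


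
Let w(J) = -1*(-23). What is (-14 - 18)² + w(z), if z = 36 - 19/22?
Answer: 1047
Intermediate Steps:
z = 773/22 (z = 36 - 19*1/22 = 36 - 19/22 = 773/22 ≈ 35.136)
w(J) = 23
(-14 - 18)² + w(z) = (-14 - 18)² + 23 = (-32)² + 23 = 1024 + 23 = 1047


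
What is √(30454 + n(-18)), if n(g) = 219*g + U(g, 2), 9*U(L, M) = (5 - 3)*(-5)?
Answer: √238598/3 ≈ 162.82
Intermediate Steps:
U(L, M) = -10/9 (U(L, M) = ((5 - 3)*(-5))/9 = (2*(-5))/9 = (⅑)*(-10) = -10/9)
n(g) = -10/9 + 219*g (n(g) = 219*g - 10/9 = -10/9 + 219*g)
√(30454 + n(-18)) = √(30454 + (-10/9 + 219*(-18))) = √(30454 + (-10/9 - 3942)) = √(30454 - 35488/9) = √(238598/9) = √238598/3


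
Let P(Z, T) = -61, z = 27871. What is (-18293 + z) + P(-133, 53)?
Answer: 9517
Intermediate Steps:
(-18293 + z) + P(-133, 53) = (-18293 + 27871) - 61 = 9578 - 61 = 9517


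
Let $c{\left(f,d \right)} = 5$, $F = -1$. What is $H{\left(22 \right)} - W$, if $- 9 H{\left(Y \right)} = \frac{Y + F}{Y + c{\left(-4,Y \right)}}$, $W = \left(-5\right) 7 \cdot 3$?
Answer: $\frac{8498}{81} \approx 104.91$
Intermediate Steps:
$W = -105$ ($W = \left(-35\right) 3 = -105$)
$H{\left(Y \right)} = - \frac{-1 + Y}{9 \left(5 + Y\right)}$ ($H{\left(Y \right)} = - \frac{\left(Y - 1\right) \frac{1}{Y + 5}}{9} = - \frac{\left(-1 + Y\right) \frac{1}{5 + Y}}{9} = - \frac{\frac{1}{5 + Y} \left(-1 + Y\right)}{9} = - \frac{-1 + Y}{9 \left(5 + Y\right)}$)
$H{\left(22 \right)} - W = \frac{1 - 22}{9 \left(5 + 22\right)} - -105 = \frac{1 - 22}{9 \cdot 27} + 105 = \frac{1}{9} \cdot \frac{1}{27} \left(-21\right) + 105 = - \frac{7}{81} + 105 = \frac{8498}{81}$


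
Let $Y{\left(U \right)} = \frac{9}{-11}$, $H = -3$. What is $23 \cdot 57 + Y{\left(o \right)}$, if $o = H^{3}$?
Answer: $\frac{14412}{11} \approx 1310.2$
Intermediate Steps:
$o = -27$ ($o = \left(-3\right)^{3} = -27$)
$Y{\left(U \right)} = - \frac{9}{11}$ ($Y{\left(U \right)} = 9 \left(- \frac{1}{11}\right) = - \frac{9}{11}$)
$23 \cdot 57 + Y{\left(o \right)} = 23 \cdot 57 - \frac{9}{11} = 1311 - \frac{9}{11} = \frac{14412}{11}$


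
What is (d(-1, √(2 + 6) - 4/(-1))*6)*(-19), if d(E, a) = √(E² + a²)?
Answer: -114*√(25 + 16*√2) ≈ -786.74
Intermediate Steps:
(d(-1, √(2 + 6) - 4/(-1))*6)*(-19) = (√((-1)² + (√(2 + 6) - 4/(-1))²)*6)*(-19) = (√(1 + (√8 - 4*(-1))²)*6)*(-19) = (√(1 + (2*√2 - 1*(-4))²)*6)*(-19) = (√(1 + (2*√2 + 4)²)*6)*(-19) = (√(1 + (4 + 2*√2)²)*6)*(-19) = (6*√(1 + (4 + 2*√2)²))*(-19) = -114*√(1 + (4 + 2*√2)²)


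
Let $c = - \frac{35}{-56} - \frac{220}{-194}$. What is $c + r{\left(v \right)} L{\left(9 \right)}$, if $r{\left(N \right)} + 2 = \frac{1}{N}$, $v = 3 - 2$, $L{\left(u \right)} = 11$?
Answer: $- \frac{7171}{776} \approx -9.241$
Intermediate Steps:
$v = 1$
$r{\left(N \right)} = -2 + \frac{1}{N}$
$c = \frac{1365}{776}$ ($c = \left(-35\right) \left(- \frac{1}{56}\right) - - \frac{110}{97} = \frac{5}{8} + \frac{110}{97} = \frac{1365}{776} \approx 1.759$)
$c + r{\left(v \right)} L{\left(9 \right)} = \frac{1365}{776} + \left(-2 + 1^{-1}\right) 11 = \frac{1365}{776} + \left(-2 + 1\right) 11 = \frac{1365}{776} - 11 = - \frac{7171}{776}$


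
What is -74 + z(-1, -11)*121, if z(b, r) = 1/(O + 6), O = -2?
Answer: -175/4 ≈ -43.750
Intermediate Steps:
z(b, r) = 1/4 (z(b, r) = 1/(-2 + 6) = 1/4)
-74 + z(-1, -11)*121 = -74 + (1/4)*121 = -74 + 121/4 = -175/4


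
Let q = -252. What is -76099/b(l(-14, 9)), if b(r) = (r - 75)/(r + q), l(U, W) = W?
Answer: -6164019/22 ≈ -2.8018e+5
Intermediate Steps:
b(r) = (-75 + r)/(-252 + r) (b(r) = (r - 75)/(r - 252) = (-75 + r)/(-252 + r))
-76099/b(l(-14, 9)) = -76099*(-252 + 9)/(-75 + 9) = -76099/(-66/(-243)) = -76099/((-1/243*(-66))) = -76099/22/81 = -76099*81/22 = -6164019/22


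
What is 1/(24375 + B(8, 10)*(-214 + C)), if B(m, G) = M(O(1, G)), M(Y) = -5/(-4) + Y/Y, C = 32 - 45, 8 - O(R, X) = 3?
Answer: 4/95457 ≈ 4.1904e-5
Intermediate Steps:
O(R, X) = 5 (O(R, X) = 8 - 1*3 = 8 - 3 = 5)
C = -13
M(Y) = 9/4 (M(Y) = -5*(-¼) + 1 = 5/4 + 1 = 9/4)
B(m, G) = 9/4
1/(24375 + B(8, 10)*(-214 + C)) = 1/(24375 + 9*(-214 - 13)/4) = 1/(24375 + (9/4)*(-227)) = 1/(24375 - 2043/4) = 1/(95457/4) = 4/95457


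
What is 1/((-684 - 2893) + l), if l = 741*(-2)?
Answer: -1/5059 ≈ -0.00019767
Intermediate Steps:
l = -1482
1/((-684 - 2893) + l) = 1/((-684 - 2893) - 1482) = 1/(-3577 - 1482) = 1/(-5059) = -1/5059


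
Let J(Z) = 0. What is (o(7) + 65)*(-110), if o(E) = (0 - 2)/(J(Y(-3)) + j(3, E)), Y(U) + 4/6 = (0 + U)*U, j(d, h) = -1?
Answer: -7370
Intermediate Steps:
Y(U) = -⅔ + U² (Y(U) = -⅔ + (0 + U)*U = -⅔ + U*U = -⅔ + U²)
o(E) = 2 (o(E) = (0 - 2)/(0 - 1) = -2/(-1) = -2*(-1) = 2)
(o(7) + 65)*(-110) = (2 + 65)*(-110) = 67*(-110) = -7370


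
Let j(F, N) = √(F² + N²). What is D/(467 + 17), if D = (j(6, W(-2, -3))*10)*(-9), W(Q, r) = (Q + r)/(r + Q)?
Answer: -45*√37/242 ≈ -1.1311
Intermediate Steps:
W(Q, r) = 1 (W(Q, r) = (Q + r)/(Q + r) = 1)
D = -90*√37 (D = (√(6² + 1²)*10)*(-9) = (√(36 + 1)*10)*(-9) = (√37*10)*(-9) = (10*√37)*(-9) = -90*√37 ≈ -547.45)
D/(467 + 17) = (-90*√37)/(467 + 17) = -90*√37/484 = -90*√37*(1/484) = -45*√37/242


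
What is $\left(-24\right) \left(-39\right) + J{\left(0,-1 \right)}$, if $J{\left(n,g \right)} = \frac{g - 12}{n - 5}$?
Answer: $\frac{4693}{5} \approx 938.6$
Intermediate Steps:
$J{\left(n,g \right)} = \frac{-12 + g}{-5 + n}$
$\left(-24\right) \left(-39\right) + J{\left(0,-1 \right)} = \left(-24\right) \left(-39\right) + \frac{-12 - 1}{-5 + 0} = 936 + \frac{1}{-5} \left(-13\right) = 936 - - \frac{13}{5} = 936 + \frac{13}{5} = \frac{4693}{5}$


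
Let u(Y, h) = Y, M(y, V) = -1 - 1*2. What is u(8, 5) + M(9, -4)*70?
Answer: -202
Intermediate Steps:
M(y, V) = -3 (M(y, V) = -1 - 2 = -3)
u(8, 5) + M(9, -4)*70 = 8 - 3*70 = 8 - 210 = -202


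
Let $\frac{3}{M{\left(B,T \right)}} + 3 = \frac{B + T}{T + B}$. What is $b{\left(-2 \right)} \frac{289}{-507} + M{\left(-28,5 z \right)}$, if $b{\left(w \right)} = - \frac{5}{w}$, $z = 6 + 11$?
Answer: $- \frac{1483}{507} \approx -2.925$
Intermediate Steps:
$z = 17$
$M{\left(B,T \right)} = - \frac{3}{2}$ ($M{\left(B,T \right)} = \frac{3}{-3 + \frac{B + T}{T + B}} = \frac{3}{-3 + \frac{B + T}{B + T}} = \frac{3}{-3 + 1} = \frac{3}{-2} = 3 \left(- \frac{1}{2}\right) = - \frac{3}{2}$)
$b{\left(-2 \right)} \frac{289}{-507} + M{\left(-28,5 z \right)} = - \frac{5}{-2} \frac{289}{-507} - \frac{3}{2} = \left(-5\right) \left(- \frac{1}{2}\right) 289 \left(- \frac{1}{507}\right) - \frac{3}{2} = \frac{5}{2} \left(- \frac{289}{507}\right) - \frac{3}{2} = - \frac{1445}{1014} - \frac{3}{2} = - \frac{1483}{507}$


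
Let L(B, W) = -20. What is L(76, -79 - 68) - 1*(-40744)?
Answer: 40724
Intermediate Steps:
L(76, -79 - 68) - 1*(-40744) = -20 - 1*(-40744) = -20 + 40744 = 40724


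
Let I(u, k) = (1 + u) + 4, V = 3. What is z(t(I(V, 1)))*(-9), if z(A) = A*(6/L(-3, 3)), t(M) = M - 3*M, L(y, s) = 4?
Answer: 216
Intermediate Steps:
I(u, k) = 5 + u
t(M) = -2*M
z(A) = 3*A/2 (z(A) = A*(6/4) = A*(6*(¼)) = A*(3/2) = 3*A/2)
z(t(I(V, 1)))*(-9) = (3*(-2*(5 + 3))/2)*(-9) = (3*(-2*8)/2)*(-9) = ((3/2)*(-16))*(-9) = -24*(-9) = 216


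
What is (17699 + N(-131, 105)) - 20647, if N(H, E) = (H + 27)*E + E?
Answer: -13763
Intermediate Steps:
N(H, E) = E + E*(27 + H) (N(H, E) = (27 + H)*E + E = E*(27 + H) + E = E + E*(27 + H))
(17699 + N(-131, 105)) - 20647 = (17699 + 105*(28 - 131)) - 20647 = (17699 + 105*(-103)) - 20647 = (17699 - 10815) - 20647 = 6884 - 20647 = -13763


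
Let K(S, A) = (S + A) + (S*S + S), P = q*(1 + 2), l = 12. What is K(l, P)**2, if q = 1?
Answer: 29241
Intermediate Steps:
P = 3 (P = 1*(1 + 2) = 1*3 = 3)
K(S, A) = A + S**2 + 2*S (K(S, A) = (A + S) + (S**2 + S) = (A + S) + (S + S**2) = A + S**2 + 2*S)
K(l, P)**2 = (3 + 12**2 + 2*12)**2 = (3 + 144 + 24)**2 = 171**2 = 29241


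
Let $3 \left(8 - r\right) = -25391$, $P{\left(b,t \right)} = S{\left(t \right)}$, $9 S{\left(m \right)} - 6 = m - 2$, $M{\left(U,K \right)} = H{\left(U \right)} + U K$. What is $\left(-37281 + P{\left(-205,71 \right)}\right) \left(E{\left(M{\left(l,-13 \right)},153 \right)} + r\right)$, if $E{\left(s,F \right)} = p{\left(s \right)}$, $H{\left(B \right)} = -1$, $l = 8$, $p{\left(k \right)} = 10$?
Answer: $- \frac{2845209010}{9} \approx -3.1613 \cdot 10^{8}$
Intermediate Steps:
$M{\left(U,K \right)} = -1 + K U$ ($M{\left(U,K \right)} = -1 + U K = -1 + K U$)
$S{\left(m \right)} = \frac{4}{9} + \frac{m}{9}$ ($S{\left(m \right)} = \frac{2}{3} + \frac{m - 2}{9} = \frac{2}{3} + \frac{-2 + m}{9} = \frac{2}{3} + \left(- \frac{2}{9} + \frac{m}{9}\right) = \frac{4}{9} + \frac{m}{9}$)
$P{\left(b,t \right)} = \frac{4}{9} + \frac{t}{9}$
$E{\left(s,F \right)} = 10$
$r = \frac{25415}{3}$ ($r = 8 - - \frac{25391}{3} = 8 + \frac{25391}{3} = \frac{25415}{3} \approx 8471.7$)
$\left(-37281 + P{\left(-205,71 \right)}\right) \left(E{\left(M{\left(l,-13 \right)},153 \right)} + r\right) = \left(-37281 + \left(\frac{4}{9} + \frac{1}{9} \cdot 71\right)\right) \left(10 + \frac{25415}{3}\right) = \left(-37281 + \left(\frac{4}{9} + \frac{71}{9}\right)\right) \frac{25445}{3} = \left(-37281 + \frac{25}{3}\right) \frac{25445}{3} = \left(- \frac{111818}{3}\right) \frac{25445}{3} = - \frac{2845209010}{9}$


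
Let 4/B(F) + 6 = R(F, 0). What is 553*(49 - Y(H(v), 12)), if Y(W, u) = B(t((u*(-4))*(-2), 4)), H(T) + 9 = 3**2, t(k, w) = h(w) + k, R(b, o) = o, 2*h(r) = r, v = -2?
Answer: 82397/3 ≈ 27466.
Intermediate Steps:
h(r) = r/2
t(k, w) = k + w/2 (t(k, w) = w/2 + k = k + w/2)
B(F) = -2/3 (B(F) = 4/(-6 + 0) = 4/(-6) = 4*(-1/6) = -2/3)
H(T) = 0 (H(T) = -9 + 3**2 = -9 + 9 = 0)
Y(W, u) = -2/3
553*(49 - Y(H(v), 12)) = 553*(49 - 1*(-2/3)) = 553*(49 + 2/3) = 553*(149/3) = 82397/3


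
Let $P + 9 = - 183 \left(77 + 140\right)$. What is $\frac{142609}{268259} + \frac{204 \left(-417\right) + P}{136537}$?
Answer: $- \frac{14004099059}{36627279083} \approx -0.38234$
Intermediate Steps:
$P = -39720$ ($P = -9 - 183 \left(77 + 140\right) = -9 - 39711 = -39720$)
$\frac{142609}{268259} + \frac{204 \left(-417\right) + P}{136537} = \frac{142609}{268259} + \frac{204 \left(-417\right) - 39720}{136537} = 142609 \cdot \frac{1}{268259} + \left(-85068 - 39720\right) \frac{1}{136537} = \frac{142609}{268259} - \frac{124788}{136537} = - \frac{14004099059}{36627279083}$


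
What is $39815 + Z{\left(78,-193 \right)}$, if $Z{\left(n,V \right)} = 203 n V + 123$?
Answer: $-3016024$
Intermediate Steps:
$Z{\left(n,V \right)} = 123 + 203 V n$ ($Z{\left(n,V \right)} = 203 V n + 123 = 123 + 203 V n$)
$39815 + Z{\left(78,-193 \right)} = 39815 + \left(123 + 203 \left(-193\right) 78\right) = 39815 + \left(123 - 3055962\right) = 39815 - 3055839 = -3016024$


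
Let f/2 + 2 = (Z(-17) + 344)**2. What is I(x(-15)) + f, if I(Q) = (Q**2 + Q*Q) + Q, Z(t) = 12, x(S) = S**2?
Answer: 354943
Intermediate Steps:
I(Q) = Q + 2*Q**2 (I(Q) = (Q**2 + Q**2) + Q = 2*Q**2 + Q = Q + 2*Q**2)
f = 253468 (f = -4 + 2*(12 + 344)**2 = -4 + 2*356**2 = -4 + 2*126736 = -4 + 253472 = 253468)
I(x(-15)) + f = (-15)**2*(1 + 2*(-15)**2) + 253468 = 225*(1 + 2*225) + 253468 = 225*(1 + 450) + 253468 = 225*451 + 253468 = 101475 + 253468 = 354943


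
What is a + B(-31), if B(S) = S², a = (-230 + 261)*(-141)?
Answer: -3410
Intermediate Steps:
a = -4371 (a = 31*(-141) = -4371)
a + B(-31) = -4371 + (-31)² = -4371 + 961 = -3410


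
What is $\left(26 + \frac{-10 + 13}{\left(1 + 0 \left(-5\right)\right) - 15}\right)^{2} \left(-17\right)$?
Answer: $- \frac{2215457}{196} \approx -11303.0$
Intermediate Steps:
$\left(26 + \frac{-10 + 13}{\left(1 + 0 \left(-5\right)\right) - 15}\right)^{2} \left(-17\right) = \left(26 + \frac{3}{\left(1 + 0\right) - 15}\right)^{2} \left(-17\right) = \left(26 + \frac{3}{1 - 15}\right)^{2} \left(-17\right) = \left(26 + \frac{3}{-14}\right)^{2} \left(-17\right) = \left(26 + 3 \left(- \frac{1}{14}\right)\right)^{2} \left(-17\right) = \left(26 - \frac{3}{14}\right)^{2} \left(-17\right) = \left(\frac{361}{14}\right)^{2} \left(-17\right) = \frac{130321}{196} \left(-17\right) = - \frac{2215457}{196}$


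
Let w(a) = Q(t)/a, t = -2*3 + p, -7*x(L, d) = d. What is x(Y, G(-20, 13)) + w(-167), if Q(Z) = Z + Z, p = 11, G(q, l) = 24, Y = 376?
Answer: -4078/1169 ≈ -3.4885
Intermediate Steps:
x(L, d) = -d/7
t = 5 (t = -2*3 + 11 = -6 + 11 = 5)
Q(Z) = 2*Z
w(a) = 10/a (w(a) = (2*5)/a = 10/a)
x(Y, G(-20, 13)) + w(-167) = -⅐*24 + 10/(-167) = -24/7 + 10*(-1/167) = -24/7 - 10/167 = -4078/1169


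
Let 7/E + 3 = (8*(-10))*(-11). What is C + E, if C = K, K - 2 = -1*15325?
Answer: -13438264/877 ≈ -15323.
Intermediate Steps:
K = -15323 (K = 2 - 1*15325 = 2 - 15325 = -15323)
C = -15323
E = 7/877 (E = 7/(-3 + (8*(-10))*(-11)) = 7/(-3 - 80*(-11)) = 7/(-3 + 880) = 7/877 ≈ 0.0079818)
C + E = -15323 + 7/877 = -13438264/877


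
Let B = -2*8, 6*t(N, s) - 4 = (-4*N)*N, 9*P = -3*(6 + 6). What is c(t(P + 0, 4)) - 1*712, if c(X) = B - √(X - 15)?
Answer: -728 - 5*I ≈ -728.0 - 5.0*I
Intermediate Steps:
P = -4 (P = (-3*(6 + 6))/9 = (-3*12)/9 = (⅑)*(-36) = -4)
t(N, s) = ⅔ - 2*N²/3 (t(N, s) = ⅔ + ((-4*N)*N)/6 = ⅔ + (-4*N²)/6 = ⅔ - 2*N²/3)
B = -16
c(X) = -16 - √(-15 + X) (c(X) = -16 - √(X - 15) = -16 - √(-15 + X))
c(t(P + 0, 4)) - 1*712 = (-16 - √(-15 + (⅔ - 2*(-4 + 0)²/3))) - 1*712 = (-16 - √(-15 + (⅔ - ⅔*(-4)²))) - 712 = (-16 - √(-15 + (⅔ - ⅔*16))) - 712 = (-16 - √(-15 + (⅔ - 32/3))) - 712 = (-16 - √(-15 - 10)) - 712 = (-16 - √(-25)) - 712 = (-16 - 5*I) - 712 = -728 - 5*I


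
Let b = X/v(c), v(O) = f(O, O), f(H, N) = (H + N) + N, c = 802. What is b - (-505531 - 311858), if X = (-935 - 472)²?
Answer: 656205861/802 ≈ 8.1821e+5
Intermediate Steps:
f(H, N) = H + 2*N
X = 1979649 (X = (-1407)² = 1979649)
v(O) = 3*O (v(O) = O + 2*O = 3*O)
b = 659883/802 (b = 1979649/((3*802)) = 1979649/2406 = 1979649*(1/2406) = 659883/802 ≈ 822.80)
b - (-505531 - 311858) = 659883/802 - (-505531 - 311858) = 659883/802 - 1*(-817389) = 659883/802 + 817389 = 656205861/802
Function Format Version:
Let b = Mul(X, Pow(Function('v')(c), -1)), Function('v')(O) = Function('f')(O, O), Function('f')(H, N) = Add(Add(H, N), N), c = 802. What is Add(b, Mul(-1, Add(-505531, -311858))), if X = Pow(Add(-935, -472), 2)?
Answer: Rational(656205861, 802) ≈ 8.1821e+5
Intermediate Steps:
Function('f')(H, N) = Add(H, Mul(2, N))
X = 1979649 (X = Pow(-1407, 2) = 1979649)
Function('v')(O) = Mul(3, O) (Function('v')(O) = Add(O, Mul(2, O)) = Mul(3, O))
b = Rational(659883, 802) (b = Mul(1979649, Pow(Mul(3, 802), -1)) = Mul(1979649, Pow(2406, -1)) = Mul(1979649, Rational(1, 2406)) = Rational(659883, 802) ≈ 822.80)
Add(b, Mul(-1, Add(-505531, -311858))) = Add(Rational(659883, 802), Mul(-1, Add(-505531, -311858))) = Add(Rational(659883, 802), Mul(-1, -817389)) = Add(Rational(659883, 802), 817389) = Rational(656205861, 802)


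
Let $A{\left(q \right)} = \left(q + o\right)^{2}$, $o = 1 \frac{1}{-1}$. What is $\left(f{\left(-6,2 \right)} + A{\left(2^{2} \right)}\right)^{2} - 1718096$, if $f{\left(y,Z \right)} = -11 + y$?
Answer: $-1718032$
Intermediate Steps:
$o = -1$ ($o = 1 \left(-1\right) = -1$)
$A{\left(q \right)} = \left(-1 + q\right)^{2}$ ($A{\left(q \right)} = \left(q - 1\right)^{2} = \left(-1 + q\right)^{2}$)
$\left(f{\left(-6,2 \right)} + A{\left(2^{2} \right)}\right)^{2} - 1718096 = \left(\left(-11 - 6\right) + \left(-1 + 2^{2}\right)^{2}\right)^{2} - 1718096 = \left(-17 + \left(-1 + 4\right)^{2}\right)^{2} - 1718096 = \left(-17 + 3^{2}\right)^{2} - 1718096 = \left(-17 + 9\right)^{2} - 1718096 = \left(-8\right)^{2} - 1718096 = 64 - 1718096 = -1718032$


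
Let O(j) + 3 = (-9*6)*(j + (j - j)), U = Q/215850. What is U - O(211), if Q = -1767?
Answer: 820013561/71950 ≈ 11397.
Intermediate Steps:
U = -589/71950 (U = -1767/215850 = -1767*1/215850 = -589/71950 ≈ -0.0081862)
O(j) = -3 - 54*j (O(j) = -3 + (-9*6)*(j + (j - j)) = -3 - 54*(j + 0) = -3 - 54*j)
U - O(211) = -589/71950 - (-3 - 54*211) = -589/71950 - (-3 - 11394) = -589/71950 - 1*(-11397) = -589/71950 + 11397 = 820013561/71950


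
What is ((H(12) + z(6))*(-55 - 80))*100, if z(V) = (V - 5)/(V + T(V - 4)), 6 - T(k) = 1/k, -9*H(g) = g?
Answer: 387000/23 ≈ 16826.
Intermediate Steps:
H(g) = -g/9
T(k) = 6 - 1/k
z(V) = (-5 + V)/(6 + V - 1/(-4 + V)) (z(V) = (V - 5)/(V + (6 - 1/(V - 4))) = (-5 + V)/(V + (6 - 1/(-4 + V))) = (-5 + V)/(6 + V - 1/(-4 + V)))
((H(12) + z(6))*(-55 - 80))*100 = ((-1/9*12 + (-5 + 6)*(-4 + 6)/(-25 + 6*6 + 6*(-4 + 6)))*(-55 - 80))*100 = ((-4/3 + 1*2/(-25 + 36 + 6*2))*(-135))*100 = ((-4/3 + 1*2/(-25 + 36 + 12))*(-135))*100 = ((-4/3 + 1*2/23)*(-135))*100 = ((-4/3 + (1/23)*1*2)*(-135))*100 = ((-4/3 + 2/23)*(-135))*100 = -86/69*(-135)*100 = (3870/23)*100 = 387000/23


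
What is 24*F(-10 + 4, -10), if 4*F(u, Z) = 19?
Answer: 114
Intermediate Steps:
F(u, Z) = 19/4 (F(u, Z) = (¼)*19 = 19/4)
24*F(-10 + 4, -10) = 24*(19/4) = 114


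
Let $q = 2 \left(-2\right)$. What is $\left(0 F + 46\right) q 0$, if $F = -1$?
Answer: $0$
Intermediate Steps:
$q = -4$
$\left(0 F + 46\right) q 0 = \left(0 \left(-1\right) + 46\right) \left(\left(-4\right) 0\right) = \left(0 + 46\right) 0 = 46 \cdot 0 = 0$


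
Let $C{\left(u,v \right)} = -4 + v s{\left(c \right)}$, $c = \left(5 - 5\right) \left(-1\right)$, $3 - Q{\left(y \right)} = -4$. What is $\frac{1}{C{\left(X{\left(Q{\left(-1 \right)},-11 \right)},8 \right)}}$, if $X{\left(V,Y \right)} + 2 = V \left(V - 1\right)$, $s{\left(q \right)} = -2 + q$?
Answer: $- \frac{1}{20} \approx -0.05$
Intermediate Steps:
$Q{\left(y \right)} = 7$ ($Q{\left(y \right)} = 3 - -4 = 3 + 4 = 7$)
$c = 0$ ($c = 0 \left(-1\right) = 0$)
$X{\left(V,Y \right)} = -2 + V \left(-1 + V\right)$ ($X{\left(V,Y \right)} = -2 + V \left(V - 1\right) = -2 + V \left(-1 + V\right)$)
$C{\left(u,v \right)} = -4 - 2 v$ ($C{\left(u,v \right)} = -4 + v \left(-2 + 0\right) = -4 + v \left(-2\right) = -4 - 2 v$)
$\frac{1}{C{\left(X{\left(Q{\left(-1 \right)},-11 \right)},8 \right)}} = \frac{1}{-4 - 16} = \frac{1}{-20} = - \frac{1}{20}$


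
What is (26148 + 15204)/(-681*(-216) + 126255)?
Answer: 13784/91117 ≈ 0.15128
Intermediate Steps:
(26148 + 15204)/(-681*(-216) + 126255) = 41352/(147096 + 126255) = 41352/273351 = 41352*(1/273351) = 13784/91117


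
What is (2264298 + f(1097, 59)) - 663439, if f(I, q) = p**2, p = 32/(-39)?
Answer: 2434907563/1521 ≈ 1.6009e+6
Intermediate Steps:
p = -32/39 (p = 32*(-1/39) = -32/39 ≈ -0.82051)
f(I, q) = 1024/1521 (f(I, q) = (-32/39)**2 = 1024/1521)
(2264298 + f(1097, 59)) - 663439 = (2264298 + 1024/1521) - 663439 = 3443998282/1521 - 663439 = 2434907563/1521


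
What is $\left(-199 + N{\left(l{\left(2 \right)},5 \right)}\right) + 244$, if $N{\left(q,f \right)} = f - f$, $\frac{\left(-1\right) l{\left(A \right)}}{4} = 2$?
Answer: $45$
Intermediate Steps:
$l{\left(A \right)} = -8$ ($l{\left(A \right)} = \left(-4\right) 2 = -8$)
$N{\left(q,f \right)} = 0$
$\left(-199 + N{\left(l{\left(2 \right)},5 \right)}\right) + 244 = \left(-199 + 0\right) + 244 = -199 + 244 = 45$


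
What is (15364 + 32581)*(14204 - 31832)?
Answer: -845174460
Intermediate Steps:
(15364 + 32581)*(14204 - 31832) = 47945*(-17628) = -845174460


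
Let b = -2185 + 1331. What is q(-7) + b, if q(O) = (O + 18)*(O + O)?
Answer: -1008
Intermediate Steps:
q(O) = 2*O*(18 + O) (q(O) = (18 + O)*(2*O) = 2*O*(18 + O))
b = -854
q(-7) + b = 2*(-7)*(18 - 7) - 854 = 2*(-7)*11 - 854 = -154 - 854 = -1008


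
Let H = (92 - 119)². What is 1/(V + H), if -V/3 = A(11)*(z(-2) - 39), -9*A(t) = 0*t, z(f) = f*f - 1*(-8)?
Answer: 1/729 ≈ 0.0013717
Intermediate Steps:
H = 729 (H = (-27)² = 729)
z(f) = 8 + f² (z(f) = f² + 8 = 8 + f²)
A(t) = 0 (A(t) = -0*t = -⅑*0 = 0)
V = 0 (V = -0*((8 + (-2)²) - 39) = -0*((8 + 4) - 39) = -0*(12 - 39) = -0*(-27) = -3*0 = 0)
1/(V + H) = 1/(0 + 729) = 1/729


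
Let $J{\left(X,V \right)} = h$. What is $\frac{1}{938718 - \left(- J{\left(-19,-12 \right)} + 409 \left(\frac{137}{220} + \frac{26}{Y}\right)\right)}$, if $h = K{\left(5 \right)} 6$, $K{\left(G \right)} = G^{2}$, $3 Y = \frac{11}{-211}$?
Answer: $\frac{220}{341121367} \approx 6.4493 \cdot 10^{-7}$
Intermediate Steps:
$Y = - \frac{11}{633}$ ($Y = \frac{11 \frac{1}{-211}}{3} = \frac{11 \left(- \frac{1}{211}\right)}{3} = \frac{1}{3} \left(- \frac{11}{211}\right) = - \frac{11}{633} \approx -0.017378$)
$h = 150$ ($h = 5^{2} \cdot 6 = 25 \cdot 6 = 150$)
$J{\left(X,V \right)} = 150$
$\frac{1}{938718 - \left(- J{\left(-19,-12 \right)} + 409 \left(\frac{137}{220} + \frac{26}{Y}\right)\right)} = \frac{1}{938718 - \left(-150 + 409 \left(\frac{137}{220} + \frac{26}{- \frac{11}{633}}\right)\right)} = \frac{1}{938718 - \left(-150 + 409 \left(137 \cdot \frac{1}{220} + 26 \left(- \frac{633}{11}\right)\right)\right)} = \frac{1}{938718 - \left(-150 + 409 \left(\frac{137}{220} - \frac{16458}{11}\right)\right)} = \frac{1}{938718 + \left(150 - - \frac{134570407}{220}\right)} = \frac{1}{938718 + \left(150 + \frac{134570407}{220}\right)} = \frac{1}{938718 + \frac{134603407}{220}} = \frac{1}{\frac{341121367}{220}} = \frac{220}{341121367}$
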